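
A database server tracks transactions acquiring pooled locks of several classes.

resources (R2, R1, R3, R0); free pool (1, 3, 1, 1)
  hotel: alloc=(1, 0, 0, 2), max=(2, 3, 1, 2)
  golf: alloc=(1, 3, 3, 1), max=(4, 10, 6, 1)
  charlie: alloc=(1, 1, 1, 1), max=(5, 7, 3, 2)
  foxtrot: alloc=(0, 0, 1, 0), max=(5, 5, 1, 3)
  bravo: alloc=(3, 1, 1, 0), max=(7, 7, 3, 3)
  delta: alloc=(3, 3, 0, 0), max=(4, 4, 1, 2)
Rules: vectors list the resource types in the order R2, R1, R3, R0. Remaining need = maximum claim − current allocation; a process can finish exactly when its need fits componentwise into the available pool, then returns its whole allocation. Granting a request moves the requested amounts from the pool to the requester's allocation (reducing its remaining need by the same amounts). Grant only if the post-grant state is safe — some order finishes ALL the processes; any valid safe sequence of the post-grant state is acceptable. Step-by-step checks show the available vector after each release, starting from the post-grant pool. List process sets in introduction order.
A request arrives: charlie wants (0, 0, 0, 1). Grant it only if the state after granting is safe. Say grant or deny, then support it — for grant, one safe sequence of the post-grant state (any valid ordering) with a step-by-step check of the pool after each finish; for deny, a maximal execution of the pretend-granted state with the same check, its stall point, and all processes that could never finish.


DENY — the pretend-granted state is unsafe.
Key observation: after hotel, delta the pool peaks at (5, 6, 1, 2), and each blocked process is short somewhere: golf on R1, R3; charlie on R3; foxtrot on R0; bravo on R3, R0.
Pretend the grant happened; the run hotel, delta goes as far as possible. Check, step by step:
  pool = (1, 3, 1, 0)
  run hotel (needs (1, 3, 1, 0), free (1, 3, 1, 0)); after release of (1, 0, 0, 2) the pool is (2, 3, 1, 2)
  run delta (needs (1, 1, 1, 2), free (2, 3, 1, 2)); after release of (3, 3, 0, 0) the pool is (5, 6, 1, 2)
  golf still needs (3, 7, 3, 0) but only (5, 6, 1, 2) is free — short on R1 and R3
  charlie still needs (4, 6, 2, 0) but only (5, 6, 1, 2) is free — short on R3
  foxtrot still needs (5, 5, 0, 3) but only (5, 6, 1, 2) is free — short on R0
  bravo still needs (4, 6, 2, 3) but only (5, 6, 1, 2) is free — short on R3 and R0
Post-grant, the permanently blocked set is golf, charlie, foxtrot and bravo.


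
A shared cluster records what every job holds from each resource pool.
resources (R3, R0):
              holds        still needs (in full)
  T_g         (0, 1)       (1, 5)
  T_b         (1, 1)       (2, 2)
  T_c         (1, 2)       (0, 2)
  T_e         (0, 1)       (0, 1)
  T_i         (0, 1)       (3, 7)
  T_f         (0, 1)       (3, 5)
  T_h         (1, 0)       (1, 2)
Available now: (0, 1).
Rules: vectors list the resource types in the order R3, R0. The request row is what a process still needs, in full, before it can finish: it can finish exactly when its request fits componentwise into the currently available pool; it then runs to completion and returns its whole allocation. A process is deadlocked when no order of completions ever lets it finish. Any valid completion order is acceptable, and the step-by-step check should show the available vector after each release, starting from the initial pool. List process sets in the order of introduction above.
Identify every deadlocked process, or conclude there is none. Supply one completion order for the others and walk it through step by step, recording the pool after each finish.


Nothing here is deadlocked.
Key observation: T_e fits the free pool immediately, and its release cascades until everyone finishes.
The rest can finish in the order T_e, T_c, T_h, T_b, T_f, T_g, T_i. Check, step by step:
  pool = (0, 1)
  T_e needs (0, 1) <= (0, 1) -> finishes; pool += (0, 1) = (0, 2)
  T_c needs (0, 2) <= (0, 2) -> finishes; pool += (1, 2) = (1, 4)
  T_h needs (1, 2) <= (1, 4) -> finishes; pool += (1, 0) = (2, 4)
  T_b needs (2, 2) <= (2, 4) -> finishes; pool += (1, 1) = (3, 5)
  T_f needs (3, 5) <= (3, 5) -> finishes; pool += (0, 1) = (3, 6)
  T_g needs (1, 5) <= (3, 6) -> finishes; pool += (0, 1) = (3, 7)
  T_i needs (3, 7) <= (3, 7) -> finishes; pool += (0, 1) = (3, 8)


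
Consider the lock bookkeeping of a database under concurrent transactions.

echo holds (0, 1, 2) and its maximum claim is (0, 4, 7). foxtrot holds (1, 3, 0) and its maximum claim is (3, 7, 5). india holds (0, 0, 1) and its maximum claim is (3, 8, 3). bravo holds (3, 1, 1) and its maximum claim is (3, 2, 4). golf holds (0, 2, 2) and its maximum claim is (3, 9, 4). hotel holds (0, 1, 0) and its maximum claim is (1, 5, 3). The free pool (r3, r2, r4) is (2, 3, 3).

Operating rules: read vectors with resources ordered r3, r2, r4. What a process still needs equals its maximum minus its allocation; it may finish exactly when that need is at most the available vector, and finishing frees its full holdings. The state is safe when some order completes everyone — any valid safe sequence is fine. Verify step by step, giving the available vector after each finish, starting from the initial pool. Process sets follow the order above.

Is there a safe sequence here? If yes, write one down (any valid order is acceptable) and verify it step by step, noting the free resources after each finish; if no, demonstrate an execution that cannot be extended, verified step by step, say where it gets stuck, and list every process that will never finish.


UNSAFE.
Key observation: after bravo, hotel the pool peaks at (5, 5, 4), and each blocked process is short somewhere: echo on r4; foxtrot on r4; india on r2; golf on r2.
The run bravo, hotel cannot be extended any further. Verifying each step:
  pool = (2, 3, 3)
  bravo needs (0, 1, 3) <= (2, 3, 3) -> finishes; pool += (3, 1, 1) = (5, 4, 4)
  hotel needs (1, 4, 3) <= (5, 4, 4) -> finishes; pool += (0, 1, 0) = (5, 5, 4)
  blocked: echo wants (0, 3, 5), pool (5, 5, 4) — not enough r4
  blocked: foxtrot wants (2, 4, 5), pool (5, 5, 4) — not enough r4
  blocked: india wants (3, 8, 2), pool (5, 5, 4) — not enough r2
  blocked: golf wants (3, 7, 2), pool (5, 5, 4) — not enough r2
Permanently blocked: echo, foxtrot, india and golf.


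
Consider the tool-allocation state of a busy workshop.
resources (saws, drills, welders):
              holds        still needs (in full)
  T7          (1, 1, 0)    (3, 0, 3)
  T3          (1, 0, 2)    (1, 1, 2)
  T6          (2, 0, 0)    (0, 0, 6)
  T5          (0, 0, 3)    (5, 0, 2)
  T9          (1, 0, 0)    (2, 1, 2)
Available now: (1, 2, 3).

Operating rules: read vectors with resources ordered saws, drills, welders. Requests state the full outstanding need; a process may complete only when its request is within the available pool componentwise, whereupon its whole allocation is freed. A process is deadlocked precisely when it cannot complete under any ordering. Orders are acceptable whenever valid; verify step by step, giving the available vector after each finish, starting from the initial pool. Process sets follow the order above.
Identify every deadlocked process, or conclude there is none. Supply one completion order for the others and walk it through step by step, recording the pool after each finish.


Deadlocked: T6 and T5.
Key observation: after T3, T9, T7 the pool peaks at (4, 3, 5), and each blocked process is short somewhere: T6 on welders; T5 on saws.
A valid finishing order for the others: T3, T9, T7. Check, step by step:
  pool = (1, 2, 3)
  T3 needs (1, 1, 2) <= (1, 2, 3) -> finishes; pool += (1, 0, 2) = (2, 2, 5)
  T9 needs (2, 1, 2) <= (2, 2, 5) -> finishes; pool += (1, 0, 0) = (3, 2, 5)
  T7 needs (3, 0, 3) <= (3, 2, 5) -> finishes; pool += (1, 1, 0) = (4, 3, 5)
None of the blocked processes ever fits:
  T6 cannot run: need (0, 0, 6) vs free (4, 3, 5) (insufficient welders)
  T5 cannot run: need (5, 0, 2) vs free (4, 3, 5) (insufficient saws)


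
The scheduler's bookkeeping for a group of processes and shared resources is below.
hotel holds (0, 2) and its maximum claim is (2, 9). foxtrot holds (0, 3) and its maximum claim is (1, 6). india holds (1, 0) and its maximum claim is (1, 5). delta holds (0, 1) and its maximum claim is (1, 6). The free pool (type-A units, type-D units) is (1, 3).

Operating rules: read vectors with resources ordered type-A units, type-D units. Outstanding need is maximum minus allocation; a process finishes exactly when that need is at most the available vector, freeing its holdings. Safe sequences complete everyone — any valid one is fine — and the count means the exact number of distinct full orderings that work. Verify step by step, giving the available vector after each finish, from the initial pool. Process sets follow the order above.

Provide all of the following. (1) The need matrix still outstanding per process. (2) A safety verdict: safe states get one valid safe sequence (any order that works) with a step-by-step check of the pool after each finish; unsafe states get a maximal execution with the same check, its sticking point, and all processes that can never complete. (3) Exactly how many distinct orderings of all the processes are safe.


(1) Need matrix, components ordered type-A units, type-D units:
  hotel: (2, 7)
  foxtrot: (1, 3)
  india: (0, 5)
  delta: (1, 5)
(2) SAFE — a valid safe sequence is foxtrot, delta, india, hotel.
Key observation: the order's first zero-slack moment is foxtrot ((1, 3) needed, (1, 3) free — a requested resource with nothing to spare).
Check, step by step:
  pool = (1, 3)
  run foxtrot (needs (1, 3), free (1, 3)); after release of (0, 3) the pool is (1, 6)
  run delta (needs (1, 5), free (1, 6)); after release of (0, 1) the pool is (1, 7)
  run india (needs (0, 5), free (1, 7)); after release of (1, 0) the pool is (2, 7)
  run hotel (needs (2, 7), free (2, 7)); after release of (0, 2) the pool is (2, 9)
(3) Precisely 2 of the possible complete orderings are safe sequences.


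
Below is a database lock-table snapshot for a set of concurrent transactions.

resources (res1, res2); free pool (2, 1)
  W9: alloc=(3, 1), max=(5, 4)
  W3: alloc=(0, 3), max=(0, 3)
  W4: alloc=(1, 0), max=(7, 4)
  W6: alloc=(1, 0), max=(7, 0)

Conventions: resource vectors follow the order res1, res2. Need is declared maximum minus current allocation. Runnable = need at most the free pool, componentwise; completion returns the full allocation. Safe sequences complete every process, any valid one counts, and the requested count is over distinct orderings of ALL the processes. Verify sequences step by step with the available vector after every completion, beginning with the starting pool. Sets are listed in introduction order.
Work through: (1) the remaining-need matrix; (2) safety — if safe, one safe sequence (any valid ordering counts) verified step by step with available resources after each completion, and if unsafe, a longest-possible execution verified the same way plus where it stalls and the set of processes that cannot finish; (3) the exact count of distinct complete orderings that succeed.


(1) Outstanding need per process (order res1, res2):
  W9: (2, 3)
  W3: (0, 0)
  W4: (6, 4)
  W6: (6, 0)
(2) UNSAFE — no complete ordering exists.
Key observation: res1 is the bottleneck — with W3, W9 done the pool holds (5, 5), short of every remaining need.
Going as far as possible: W3, W9; after that, nothing fits. Check, step by step:
  pool = (2, 1)
  W3: need (0, 0) fits (2, 1); releases (0, 3), pool now (2, 4)
  W9: need (2, 3) fits (2, 4); releases (3, 1), pool now (5, 5)
  blocked: W4 wants (6, 4), pool (5, 5) — not enough res1
  blocked: W6 wants (6, 0), pool (5, 5) — not enough res1
Never able to finish: W4 and W6.
(3) Exactly 0 of the possible complete orderings are safe sequences.


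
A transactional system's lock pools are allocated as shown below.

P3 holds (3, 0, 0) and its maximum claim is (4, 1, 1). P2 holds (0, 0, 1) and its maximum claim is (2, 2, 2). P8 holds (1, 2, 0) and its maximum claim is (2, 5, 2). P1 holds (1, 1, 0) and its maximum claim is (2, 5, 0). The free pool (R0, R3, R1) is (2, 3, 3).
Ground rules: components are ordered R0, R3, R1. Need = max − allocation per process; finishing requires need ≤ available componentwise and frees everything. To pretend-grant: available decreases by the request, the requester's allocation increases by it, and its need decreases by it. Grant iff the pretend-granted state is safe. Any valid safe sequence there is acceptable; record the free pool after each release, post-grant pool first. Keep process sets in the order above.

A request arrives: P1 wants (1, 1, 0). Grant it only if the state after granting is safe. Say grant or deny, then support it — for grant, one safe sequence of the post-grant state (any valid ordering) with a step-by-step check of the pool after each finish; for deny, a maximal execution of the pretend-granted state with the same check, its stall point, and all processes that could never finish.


DENY. Granting would leave the state unsafe.
Key observation: the wall is R3: completing P3, P2 brings the pool only to (4, 2, 4), and all the rest need more.
Pretend the grant happened; the run P3, P2 goes as far as possible. Step-by-step check:
  pool = (1, 2, 3)
  P3 needs (1, 1, 1) <= (1, 2, 3) -> finishes; pool += (3, 0, 0) = (4, 2, 3)
  P2 needs (2, 2, 1) <= (4, 2, 3) -> finishes; pool += (0, 0, 1) = (4, 2, 4)
  P8 still needs (1, 3, 2) but only (4, 2, 4) is free — short on R3
  P1 still needs (0, 3, 0) but only (4, 2, 4) is free — short on R3
Post-grant, the permanently blocked set is P8 and P1.


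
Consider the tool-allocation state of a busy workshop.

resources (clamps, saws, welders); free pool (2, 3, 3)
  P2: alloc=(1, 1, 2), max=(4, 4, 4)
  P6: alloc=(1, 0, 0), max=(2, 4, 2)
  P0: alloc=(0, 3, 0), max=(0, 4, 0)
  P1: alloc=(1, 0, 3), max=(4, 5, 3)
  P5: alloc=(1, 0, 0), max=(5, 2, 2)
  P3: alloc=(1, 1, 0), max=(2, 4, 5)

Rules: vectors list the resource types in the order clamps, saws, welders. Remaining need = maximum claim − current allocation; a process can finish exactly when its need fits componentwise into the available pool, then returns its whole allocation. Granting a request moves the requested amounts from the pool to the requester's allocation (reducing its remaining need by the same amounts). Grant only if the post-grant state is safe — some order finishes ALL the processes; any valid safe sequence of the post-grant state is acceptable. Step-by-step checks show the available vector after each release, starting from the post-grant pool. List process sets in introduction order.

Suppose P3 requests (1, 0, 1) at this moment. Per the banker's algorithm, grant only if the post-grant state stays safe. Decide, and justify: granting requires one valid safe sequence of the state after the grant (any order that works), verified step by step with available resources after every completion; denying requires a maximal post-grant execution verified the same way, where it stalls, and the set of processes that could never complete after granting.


DENY — the pretend-granted state is unsafe.
Key observation: after P0, P6 the pool peaks at (2, 6, 2), and each blocked process is short somewhere: P2 on clamps; P1 on clamps; P5 on clamps; P3 on welders.
After a pretend grant, a maximal execution: P0, P6 — then nothing else fits. Verifying each step:
  pool = (1, 3, 2)
  run P0 (needs (0, 1, 0), free (1, 3, 2)); after release of (0, 3, 0) the pool is (1, 6, 2)
  run P6 (needs (1, 4, 2), free (1, 6, 2)); after release of (1, 0, 0) the pool is (2, 6, 2)
  P2 still needs (3, 3, 2) but only (2, 6, 2) is free — short on clamps
  P1 still needs (3, 5, 0) but only (2, 6, 2) is free — short on clamps
  P5 still needs (4, 2, 2) but only (2, 6, 2) is free — short on clamps
  P3 still needs (0, 3, 4) but only (2, 6, 2) is free — short on welders
Had the request been granted, P2, P1, P5 and P3 could never finish.


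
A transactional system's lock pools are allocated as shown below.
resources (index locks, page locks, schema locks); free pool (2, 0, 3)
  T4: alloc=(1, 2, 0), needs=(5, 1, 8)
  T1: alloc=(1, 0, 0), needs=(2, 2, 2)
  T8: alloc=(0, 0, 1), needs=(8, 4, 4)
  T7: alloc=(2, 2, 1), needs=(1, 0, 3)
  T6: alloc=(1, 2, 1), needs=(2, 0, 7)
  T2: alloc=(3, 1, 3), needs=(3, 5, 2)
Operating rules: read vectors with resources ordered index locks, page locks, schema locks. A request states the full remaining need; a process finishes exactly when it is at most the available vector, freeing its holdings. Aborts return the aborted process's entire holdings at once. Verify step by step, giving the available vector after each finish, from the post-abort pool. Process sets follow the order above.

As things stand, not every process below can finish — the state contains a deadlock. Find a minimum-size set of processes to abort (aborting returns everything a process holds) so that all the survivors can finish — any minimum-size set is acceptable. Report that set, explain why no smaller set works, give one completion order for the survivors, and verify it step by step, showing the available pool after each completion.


Minimum abort set: T2.
Key observation: aborting T2 returns (3, 1, 3), and T6 — hopeless before — runs at step 2 with the returned capacity in the pool.
Minimality: the empty abort set fails — the state is deadlocked as it stands.
The survivors complete as T7, T6, T1, T8, T4. Check, step by step (starting from the post-abort pool):
  pool = (5, 1, 6)
  run T7 (needs (1, 0, 3), free (5, 1, 6)); after release of (2, 2, 1) the pool is (7, 3, 7)
  run T6 (needs (2, 0, 7), free (7, 3, 7)); after release of (1, 2, 1) the pool is (8, 5, 8)
  run T1 (needs (2, 2, 2), free (8, 5, 8)); after release of (1, 0, 0) the pool is (9, 5, 8)
  run T8 (needs (8, 4, 4), free (9, 5, 8)); after release of (0, 0, 1) the pool is (9, 5, 9)
  run T4 (needs (5, 1, 8), free (9, 5, 9)); after release of (1, 2, 0) the pool is (10, 7, 9)


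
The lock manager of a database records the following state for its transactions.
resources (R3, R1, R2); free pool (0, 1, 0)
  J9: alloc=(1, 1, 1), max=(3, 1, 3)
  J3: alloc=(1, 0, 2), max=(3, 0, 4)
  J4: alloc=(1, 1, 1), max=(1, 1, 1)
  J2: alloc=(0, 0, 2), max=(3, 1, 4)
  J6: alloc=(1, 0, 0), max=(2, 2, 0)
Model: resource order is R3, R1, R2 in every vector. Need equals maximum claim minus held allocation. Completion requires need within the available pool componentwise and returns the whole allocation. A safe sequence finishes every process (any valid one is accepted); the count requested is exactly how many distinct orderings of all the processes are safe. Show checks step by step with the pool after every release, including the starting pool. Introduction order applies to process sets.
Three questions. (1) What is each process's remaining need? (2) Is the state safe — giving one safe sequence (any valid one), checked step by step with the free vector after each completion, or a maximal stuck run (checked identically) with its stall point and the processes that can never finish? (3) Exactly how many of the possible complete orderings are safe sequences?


(1) Remaining need (order R3, R1, R2):
  J9: (2, 0, 2)
  J3: (2, 0, 2)
  J4: (0, 0, 0)
  J2: (3, 1, 2)
  J6: (1, 2, 0)
(2) UNSAFE.
Key observation: after J4, J6 complete, (2, 2, 1) is the best the pool ever gets, yet each leftover process wants more R2.
A maximal execution: J4, J6 — then nothing else fits. Walking it through:
  pool = (0, 1, 0)
  run J4 (needs (0, 0, 0), free (0, 1, 0)); after release of (1, 1, 1) the pool is (1, 2, 1)
  run J6 (needs (1, 2, 0), free (1, 2, 1)); after release of (1, 0, 0) the pool is (2, 2, 1)
  J9 cannot run: need (2, 0, 2) vs free (2, 2, 1) (insufficient R2)
  J3 cannot run: need (2, 0, 2) vs free (2, 2, 1) (insufficient R2)
  J2 cannot run: need (3, 1, 2) vs free (2, 2, 1) (insufficient R3 and R2)
Processes that can never finish: J9, J3 and J2.
(3) The exact count: 0 of the possible complete orderings are safe sequences.


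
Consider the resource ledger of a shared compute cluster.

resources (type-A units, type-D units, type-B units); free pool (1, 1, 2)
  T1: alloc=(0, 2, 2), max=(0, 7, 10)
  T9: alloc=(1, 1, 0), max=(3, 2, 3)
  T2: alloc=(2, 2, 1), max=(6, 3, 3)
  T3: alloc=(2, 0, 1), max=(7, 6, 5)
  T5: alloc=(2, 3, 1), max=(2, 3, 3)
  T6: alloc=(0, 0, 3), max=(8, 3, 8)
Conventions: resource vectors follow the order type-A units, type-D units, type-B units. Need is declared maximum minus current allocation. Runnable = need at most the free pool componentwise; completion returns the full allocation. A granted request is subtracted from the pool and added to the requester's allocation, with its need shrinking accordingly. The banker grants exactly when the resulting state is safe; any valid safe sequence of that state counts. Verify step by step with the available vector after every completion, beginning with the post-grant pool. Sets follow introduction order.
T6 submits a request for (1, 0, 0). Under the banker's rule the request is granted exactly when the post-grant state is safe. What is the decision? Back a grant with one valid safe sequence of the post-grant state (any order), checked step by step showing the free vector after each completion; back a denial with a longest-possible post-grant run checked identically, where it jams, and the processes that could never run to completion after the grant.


DENY. Granting would leave the state unsafe.
Key observation: after T5, T9 the pool peaks at (3, 5, 3), and each blocked process is short somewhere: T1 on type-B units; T2 on type-A units; T3 on type-A units, type-D units, type-B units; T6 on type-A units, type-B units.
Pretend the grant happened; the run T5, T9 goes as far as possible. Step-by-step check:
  pool = (0, 1, 2)
  run T5 (needs (0, 0, 2), free (0, 1, 2)); after release of (2, 3, 1) the pool is (2, 4, 3)
  run T9 (needs (2, 1, 3), free (2, 4, 3)); after release of (1, 1, 0) the pool is (3, 5, 3)
  blocked: T1 wants (0, 5, 8), pool (3, 5, 3) — not enough type-B units
  blocked: T2 wants (4, 1, 2), pool (3, 5, 3) — not enough type-A units
  blocked: T3 wants (5, 6, 4), pool (3, 5, 3) — not enough type-A units, type-D units and type-B units
  blocked: T6 wants (7, 3, 5), pool (3, 5, 3) — not enough type-A units and type-B units
Had the request been granted, T1, T2, T3 and T6 could never finish.


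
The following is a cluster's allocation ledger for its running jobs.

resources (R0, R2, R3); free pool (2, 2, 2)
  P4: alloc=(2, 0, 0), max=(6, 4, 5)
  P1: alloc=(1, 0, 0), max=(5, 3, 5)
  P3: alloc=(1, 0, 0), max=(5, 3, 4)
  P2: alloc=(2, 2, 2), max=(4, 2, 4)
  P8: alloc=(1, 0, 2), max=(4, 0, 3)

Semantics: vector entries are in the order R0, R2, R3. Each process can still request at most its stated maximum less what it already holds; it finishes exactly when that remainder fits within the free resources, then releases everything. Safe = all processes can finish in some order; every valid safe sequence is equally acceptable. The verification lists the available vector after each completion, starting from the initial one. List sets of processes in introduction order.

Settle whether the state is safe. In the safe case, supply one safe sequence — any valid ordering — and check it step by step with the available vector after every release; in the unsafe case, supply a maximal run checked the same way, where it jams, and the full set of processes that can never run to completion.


SAFE, for example via the order P2, P3, P8, P1, P4.
Key observation: the first exact fit in this order is P2 — it needs (2, 0, 2) with (2, 2, 2) free, meeting a requested resource to the last unit.
Check, step by step:
  pool = (2, 2, 2)
  P2: need (2, 0, 2) fits (2, 2, 2); releases (2, 2, 2), pool now (4, 4, 4)
  P3: need (4, 3, 4) fits (4, 4, 4); releases (1, 0, 0), pool now (5, 4, 4)
  P8: need (3, 0, 1) fits (5, 4, 4); releases (1, 0, 2), pool now (6, 4, 6)
  P1: need (4, 3, 5) fits (6, 4, 6); releases (1, 0, 0), pool now (7, 4, 6)
  P4: need (4, 4, 5) fits (7, 4, 6); releases (2, 0, 0), pool now (9, 4, 6)


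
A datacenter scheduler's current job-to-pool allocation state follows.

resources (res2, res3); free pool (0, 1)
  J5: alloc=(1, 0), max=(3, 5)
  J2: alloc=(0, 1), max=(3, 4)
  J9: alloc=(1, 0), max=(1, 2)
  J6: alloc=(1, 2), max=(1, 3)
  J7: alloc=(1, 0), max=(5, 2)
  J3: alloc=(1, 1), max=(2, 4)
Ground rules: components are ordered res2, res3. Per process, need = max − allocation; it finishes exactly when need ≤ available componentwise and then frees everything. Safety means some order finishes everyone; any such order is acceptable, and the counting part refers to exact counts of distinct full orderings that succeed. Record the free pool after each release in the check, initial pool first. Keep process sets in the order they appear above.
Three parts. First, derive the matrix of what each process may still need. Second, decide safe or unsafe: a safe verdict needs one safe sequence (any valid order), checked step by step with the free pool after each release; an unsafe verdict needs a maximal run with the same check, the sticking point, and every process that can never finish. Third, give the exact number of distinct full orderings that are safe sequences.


(1) Outstanding need per process (order res2, res3):
  J5: (2, 5)
  J2: (3, 3)
  J9: (0, 2)
  J6: (0, 1)
  J7: (4, 2)
  J3: (1, 3)
(2) The state is SAFE; one workable sequence: J6, J3, J9, J2, J5, J7.
Key observation: J6 marks the first exact bind of the order: its need (0, 1) fits the free (0, 1) with zero slack on a requested resource.
Step-by-step check:
  pool = (0, 1)
  run J6 (needs (0, 1), free (0, 1)); after release of (1, 2) the pool is (1, 3)
  run J3 (needs (1, 3), free (1, 3)); after release of (1, 1) the pool is (2, 4)
  run J9 (needs (0, 2), free (2, 4)); after release of (1, 0) the pool is (3, 4)
  run J2 (needs (3, 3), free (3, 4)); after release of (0, 1) the pool is (3, 5)
  run J5 (needs (2, 5), free (3, 5)); after release of (1, 0) the pool is (4, 5)
  run J7 (needs (4, 2), free (4, 5)); after release of (1, 0) the pool is (5, 5)
(3) Exactly 2 of the possible complete orderings are safe sequences.


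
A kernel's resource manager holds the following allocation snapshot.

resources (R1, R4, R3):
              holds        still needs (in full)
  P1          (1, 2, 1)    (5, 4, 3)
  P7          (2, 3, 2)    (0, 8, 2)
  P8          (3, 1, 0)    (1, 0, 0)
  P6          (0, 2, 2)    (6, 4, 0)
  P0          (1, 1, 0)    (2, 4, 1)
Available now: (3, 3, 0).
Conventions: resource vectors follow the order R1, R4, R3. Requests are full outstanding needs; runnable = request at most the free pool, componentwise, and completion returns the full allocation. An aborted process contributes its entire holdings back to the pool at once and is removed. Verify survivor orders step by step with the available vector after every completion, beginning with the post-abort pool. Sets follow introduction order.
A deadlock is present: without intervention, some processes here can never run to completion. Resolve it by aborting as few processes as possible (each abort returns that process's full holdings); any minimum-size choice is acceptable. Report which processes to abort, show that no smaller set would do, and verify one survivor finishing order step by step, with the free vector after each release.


Minimum abort set: P1.
Key observation: before aborting P1, P7 was permanently blocked — no order could ever run it; afterwards it completes at step 4.
Minimality: the empty abort set fails — the state is deadlocked as it stands.
One survivor order: P8, P0, P6, P7. Verifying each step (post-abort pool first):
  pool = (4, 5, 1)
  P8: need (1, 0, 0) fits (4, 5, 1); releases (3, 1, 0), pool now (7, 6, 1)
  P0: need (2, 4, 1) fits (7, 6, 1); releases (1, 1, 0), pool now (8, 7, 1)
  P6: need (6, 4, 0) fits (8, 7, 1); releases (0, 2, 2), pool now (8, 9, 3)
  P7: need (0, 8, 2) fits (8, 9, 3); releases (2, 3, 2), pool now (10, 12, 5)


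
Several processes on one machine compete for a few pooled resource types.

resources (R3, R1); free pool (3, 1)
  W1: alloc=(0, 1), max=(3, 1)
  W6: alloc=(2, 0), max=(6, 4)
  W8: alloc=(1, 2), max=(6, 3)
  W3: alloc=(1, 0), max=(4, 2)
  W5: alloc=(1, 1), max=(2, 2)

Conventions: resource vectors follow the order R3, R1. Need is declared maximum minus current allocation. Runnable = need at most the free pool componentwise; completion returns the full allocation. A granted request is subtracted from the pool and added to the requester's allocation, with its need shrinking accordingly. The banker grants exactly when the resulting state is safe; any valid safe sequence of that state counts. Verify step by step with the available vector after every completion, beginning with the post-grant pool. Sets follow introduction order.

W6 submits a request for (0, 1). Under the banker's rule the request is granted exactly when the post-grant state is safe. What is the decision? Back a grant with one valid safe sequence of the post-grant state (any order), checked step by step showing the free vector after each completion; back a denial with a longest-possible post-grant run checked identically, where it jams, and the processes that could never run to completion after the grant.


GRANT: granting preserves safety; a valid post-grant sequence is W1, W5, W3, W8, W6.
Key observation: post-grant, (3, 0) remains, and an order beginning with W1 completes everyone.
Check on the post-grant state, step by step:
  pool = (3, 0)
  W1: need (3, 0) fits (3, 0); releases (0, 1), pool now (3, 1)
  W5: need (1, 1) fits (3, 1); releases (1, 1), pool now (4, 2)
  W3: need (3, 2) fits (4, 2); releases (1, 0), pool now (5, 2)
  W8: need (5, 1) fits (5, 2); releases (1, 2), pool now (6, 4)
  W6: need (4, 3) fits (6, 4); releases (2, 1), pool now (8, 5)


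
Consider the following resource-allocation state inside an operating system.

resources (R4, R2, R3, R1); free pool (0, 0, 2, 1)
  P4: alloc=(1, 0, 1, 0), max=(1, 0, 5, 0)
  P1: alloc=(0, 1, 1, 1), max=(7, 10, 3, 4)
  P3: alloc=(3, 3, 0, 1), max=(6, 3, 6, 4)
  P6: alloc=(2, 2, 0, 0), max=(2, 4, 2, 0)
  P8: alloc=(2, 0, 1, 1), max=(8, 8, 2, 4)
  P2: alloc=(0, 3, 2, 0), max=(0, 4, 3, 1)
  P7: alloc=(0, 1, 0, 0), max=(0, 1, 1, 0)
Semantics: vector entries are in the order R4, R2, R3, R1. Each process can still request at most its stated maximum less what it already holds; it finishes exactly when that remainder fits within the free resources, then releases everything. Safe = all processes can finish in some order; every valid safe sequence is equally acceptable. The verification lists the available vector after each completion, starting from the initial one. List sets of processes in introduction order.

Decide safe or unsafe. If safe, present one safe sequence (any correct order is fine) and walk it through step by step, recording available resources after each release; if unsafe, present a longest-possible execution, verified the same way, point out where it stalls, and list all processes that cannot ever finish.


UNSAFE.
Key observation: even finishing P7, P2, P4, P6 leaves just (3, 6, 5, 1) free — too little R1 for any of the remaining processes.
The run P7, P2, P4, P6 cannot be extended any further. Check, step by step:
  pool = (0, 0, 2, 1)
  P7 needs (0, 0, 1, 0) <= (0, 0, 2, 1) -> finishes; pool += (0, 1, 0, 0) = (0, 1, 2, 1)
  P2 needs (0, 1, 1, 1) <= (0, 1, 2, 1) -> finishes; pool += (0, 3, 2, 0) = (0, 4, 4, 1)
  P4 needs (0, 0, 4, 0) <= (0, 4, 4, 1) -> finishes; pool += (1, 0, 1, 0) = (1, 4, 5, 1)
  P6 needs (0, 2, 2, 0) <= (1, 4, 5, 1) -> finishes; pool += (2, 2, 0, 0) = (3, 6, 5, 1)
  blocked: P1 wants (7, 9, 2, 3), pool (3, 6, 5, 1) — not enough R4, R2 and R1
  blocked: P3 wants (3, 0, 6, 3), pool (3, 6, 5, 1) — not enough R3 and R1
  blocked: P8 wants (6, 8, 1, 3), pool (3, 6, 5, 1) — not enough R4, R2 and R1
Never able to finish: P1, P3 and P8.


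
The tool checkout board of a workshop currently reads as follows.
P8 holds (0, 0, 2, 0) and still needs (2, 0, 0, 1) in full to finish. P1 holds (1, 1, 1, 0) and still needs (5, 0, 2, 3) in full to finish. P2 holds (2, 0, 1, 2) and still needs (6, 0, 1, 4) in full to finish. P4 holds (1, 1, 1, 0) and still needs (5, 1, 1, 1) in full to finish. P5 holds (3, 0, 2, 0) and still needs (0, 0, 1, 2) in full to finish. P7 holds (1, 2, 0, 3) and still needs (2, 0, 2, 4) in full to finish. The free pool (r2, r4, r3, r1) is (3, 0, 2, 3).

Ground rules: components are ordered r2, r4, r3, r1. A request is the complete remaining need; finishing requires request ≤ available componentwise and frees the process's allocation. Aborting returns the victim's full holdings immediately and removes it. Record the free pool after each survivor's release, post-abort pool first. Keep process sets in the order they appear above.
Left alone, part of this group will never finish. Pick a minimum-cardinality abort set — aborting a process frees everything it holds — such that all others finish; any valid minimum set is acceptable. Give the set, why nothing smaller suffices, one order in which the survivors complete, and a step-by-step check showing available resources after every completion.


Minimum abort set: P2.
Key observation: aborting P2 returns (2, 0, 1, 2), and P7 — hopeless before — runs at step 4 with the returned capacity in the pool.
Minimality: the empty abort set fails — the state is deadlocked as it stands.
One survivor order: P1, P8, P5, P7, P4. Walking it through (post-abort pool first):
  pool = (5, 0, 3, 5)
  P1 needs (5, 0, 2, 3) <= (5, 0, 3, 5) -> finishes; pool += (1, 1, 1, 0) = (6, 1, 4, 5)
  P8 needs (2, 0, 0, 1) <= (6, 1, 4, 5) -> finishes; pool += (0, 0, 2, 0) = (6, 1, 6, 5)
  P5 needs (0, 0, 1, 2) <= (6, 1, 6, 5) -> finishes; pool += (3, 0, 2, 0) = (9, 1, 8, 5)
  P7 needs (2, 0, 2, 4) <= (9, 1, 8, 5) -> finishes; pool += (1, 2, 0, 3) = (10, 3, 8, 8)
  P4 needs (5, 1, 1, 1) <= (10, 3, 8, 8) -> finishes; pool += (1, 1, 1, 0) = (11, 4, 9, 8)


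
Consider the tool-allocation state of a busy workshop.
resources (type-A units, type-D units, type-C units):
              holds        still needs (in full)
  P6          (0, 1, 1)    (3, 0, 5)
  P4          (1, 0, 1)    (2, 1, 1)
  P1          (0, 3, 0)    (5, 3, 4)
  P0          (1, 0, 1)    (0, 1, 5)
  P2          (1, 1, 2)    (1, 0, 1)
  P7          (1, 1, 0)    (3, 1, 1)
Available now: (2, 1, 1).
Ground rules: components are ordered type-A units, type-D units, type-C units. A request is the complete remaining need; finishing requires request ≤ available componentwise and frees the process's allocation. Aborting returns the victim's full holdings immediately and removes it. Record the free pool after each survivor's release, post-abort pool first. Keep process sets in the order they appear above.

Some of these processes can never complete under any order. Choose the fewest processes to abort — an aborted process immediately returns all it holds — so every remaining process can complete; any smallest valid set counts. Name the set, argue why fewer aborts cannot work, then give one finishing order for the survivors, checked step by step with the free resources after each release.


Minimum abort set: P0.
Key observation: P6 had no path to completion before; after the abort of P0 ((1, 0, 1) returned), step 3 is where it fits.
No smaller set exists: with zero aborts the deadlock remains.
One survivor order: P4, P2, P6, P1, P7. Step-by-step check (post-abort pool first):
  pool = (3, 1, 2)
  run P4 (needs (2, 1, 1), free (3, 1, 2)); after release of (1, 0, 1) the pool is (4, 1, 3)
  run P2 (needs (1, 0, 1), free (4, 1, 3)); after release of (1, 1, 2) the pool is (5, 2, 5)
  run P6 (needs (3, 0, 5), free (5, 2, 5)); after release of (0, 1, 1) the pool is (5, 3, 6)
  run P1 (needs (5, 3, 4), free (5, 3, 6)); after release of (0, 3, 0) the pool is (5, 6, 6)
  run P7 (needs (3, 1, 1), free (5, 6, 6)); after release of (1, 1, 0) the pool is (6, 7, 6)


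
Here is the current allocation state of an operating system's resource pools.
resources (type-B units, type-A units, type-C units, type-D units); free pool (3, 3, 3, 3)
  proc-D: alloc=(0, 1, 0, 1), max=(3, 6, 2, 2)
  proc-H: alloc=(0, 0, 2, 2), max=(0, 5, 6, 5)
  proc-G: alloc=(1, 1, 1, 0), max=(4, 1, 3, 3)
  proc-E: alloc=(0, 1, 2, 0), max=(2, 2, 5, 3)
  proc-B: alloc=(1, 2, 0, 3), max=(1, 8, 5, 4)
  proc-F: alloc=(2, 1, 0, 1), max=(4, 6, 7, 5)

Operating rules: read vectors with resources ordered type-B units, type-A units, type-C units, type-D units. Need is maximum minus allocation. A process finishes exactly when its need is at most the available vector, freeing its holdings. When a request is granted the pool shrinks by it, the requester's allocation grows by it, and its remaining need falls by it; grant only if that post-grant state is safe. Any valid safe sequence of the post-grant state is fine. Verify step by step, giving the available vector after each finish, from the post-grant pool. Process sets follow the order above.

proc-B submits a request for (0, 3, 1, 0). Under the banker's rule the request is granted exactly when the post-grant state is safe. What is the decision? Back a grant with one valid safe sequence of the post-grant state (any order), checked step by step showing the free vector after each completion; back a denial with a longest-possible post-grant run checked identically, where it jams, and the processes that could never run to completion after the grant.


DENY. Granting would leave the state unsafe.
Key observation: even finishing proc-G, proc-E leaves just (4, 2, 5, 3) free — too little type-A units for any of the remaining processes.
Pretend the grant happened; the run proc-G, proc-E goes as far as possible. Step-by-step check:
  pool = (3, 0, 2, 3)
  proc-G: need (3, 0, 2, 3) fits (3, 0, 2, 3); releases (1, 1, 1, 0), pool now (4, 1, 3, 3)
  proc-E: need (2, 1, 3, 3) fits (4, 1, 3, 3); releases (0, 1, 2, 0), pool now (4, 2, 5, 3)
  blocked: proc-D wants (3, 5, 2, 1), pool (4, 2, 5, 3) — not enough type-A units
  blocked: proc-H wants (0, 5, 4, 3), pool (4, 2, 5, 3) — not enough type-A units
  blocked: proc-B wants (0, 3, 4, 1), pool (4, 2, 5, 3) — not enough type-A units
  blocked: proc-F wants (2, 5, 7, 4), pool (4, 2, 5, 3) — not enough type-A units, type-C units and type-D units
Post-grant, the permanently blocked set is proc-D, proc-H, proc-B and proc-F.


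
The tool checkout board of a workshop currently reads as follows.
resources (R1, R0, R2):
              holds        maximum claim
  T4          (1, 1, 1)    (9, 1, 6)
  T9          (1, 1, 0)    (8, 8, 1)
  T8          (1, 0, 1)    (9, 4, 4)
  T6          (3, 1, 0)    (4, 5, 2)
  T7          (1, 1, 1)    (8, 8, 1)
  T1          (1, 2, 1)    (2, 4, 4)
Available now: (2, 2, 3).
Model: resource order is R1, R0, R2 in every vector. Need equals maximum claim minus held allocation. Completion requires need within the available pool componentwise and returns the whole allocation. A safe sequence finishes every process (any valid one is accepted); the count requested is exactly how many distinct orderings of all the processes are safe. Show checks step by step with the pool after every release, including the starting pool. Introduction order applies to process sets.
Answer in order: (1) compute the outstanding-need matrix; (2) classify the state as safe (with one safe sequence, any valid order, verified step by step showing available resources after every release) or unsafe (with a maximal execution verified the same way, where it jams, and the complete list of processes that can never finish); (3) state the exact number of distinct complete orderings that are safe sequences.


(1) Outstanding need per process (order R1, R0, R2):
  T4: (8, 0, 5)
  T9: (7, 7, 1)
  T8: (8, 4, 3)
  T6: (1, 4, 2)
  T7: (7, 7, 0)
  T1: (1, 2, 3)
(2) The state is UNSAFE.
Key observation: the wall is R1: completing T1, T6 brings the pool only to (6, 5, 4), and all the rest need more.
Going as far as possible: T1, T6; after that, nothing fits. Walking it through:
  pool = (2, 2, 3)
  T1: need (1, 2, 3) fits (2, 2, 3); releases (1, 2, 1), pool now (3, 4, 4)
  T6: need (1, 4, 2) fits (3, 4, 4); releases (3, 1, 0), pool now (6, 5, 4)
  T4 still needs (8, 0, 5) but only (6, 5, 4) is free — short on R1 and R2
  T9 still needs (7, 7, 1) but only (6, 5, 4) is free — short on R1 and R0
  T8 still needs (8, 4, 3) but only (6, 5, 4) is free — short on R1
  T7 still needs (7, 7, 0) but only (6, 5, 4) is free — short on R1 and R0
Never able to finish: T4, T9, T8 and T7.
(3) The exact count: 0 of the possible complete orderings are safe sequences.
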